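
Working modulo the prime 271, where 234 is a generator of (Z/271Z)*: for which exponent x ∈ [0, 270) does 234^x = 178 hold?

120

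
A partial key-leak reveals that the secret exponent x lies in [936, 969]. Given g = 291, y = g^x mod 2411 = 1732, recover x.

944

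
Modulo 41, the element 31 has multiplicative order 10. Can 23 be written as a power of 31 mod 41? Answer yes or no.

yes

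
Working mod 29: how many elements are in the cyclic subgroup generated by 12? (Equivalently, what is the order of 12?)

4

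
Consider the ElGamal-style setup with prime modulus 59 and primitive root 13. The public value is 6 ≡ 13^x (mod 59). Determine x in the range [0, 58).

5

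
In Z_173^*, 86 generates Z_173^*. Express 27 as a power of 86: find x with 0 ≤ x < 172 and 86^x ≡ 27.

5

Successive powers of 86 modulo 173:
  86^0=1  86^1=86  86^2=130  86^3=108  86^4=119  86^5=27
So 86^5 ≡ 27 (mod 173), giving x = 5.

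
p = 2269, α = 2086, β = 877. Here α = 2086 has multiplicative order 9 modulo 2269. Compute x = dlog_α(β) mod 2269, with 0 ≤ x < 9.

4

Successive powers of 2086 modulo 2269:
  2086^0=1  2086^1=2086  2086^2=1723  2086^3=82  2086^4=877
So 2086^4 ≡ 877 (mod 2269), giving x = 4.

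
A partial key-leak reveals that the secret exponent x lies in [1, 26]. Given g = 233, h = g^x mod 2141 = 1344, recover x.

4

Compute 233^1 mod 2141 = 233, then multiply by 233 repeatedly:
  233^1=233  233^2=764  233^3=309  233^4=1344
Found 1344 at exponent 4.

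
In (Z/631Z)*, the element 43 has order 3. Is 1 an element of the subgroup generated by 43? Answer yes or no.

⟨43⟩ has order 3; its elements mod 631 are {1, 43, 587}.
1 is in this set.

yes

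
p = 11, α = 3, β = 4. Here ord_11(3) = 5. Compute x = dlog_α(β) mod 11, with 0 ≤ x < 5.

Successive powers of 3 modulo 11:
  3^0=1  3^1=3  3^2=9  3^3=5  3^4=4
So 3^4 ≡ 4 (mod 11), giving x = 4.

4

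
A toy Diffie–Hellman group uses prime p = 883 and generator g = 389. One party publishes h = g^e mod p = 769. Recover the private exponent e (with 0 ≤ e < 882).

Baby-step giant-step with m = ceil(sqrt(882)) = 30.
Baby table (389^j mod 883 for j=0..29):
  0:1  1:389  2:328  3:440  4:741  5:391  6:223  7:213
  8:738  9:107  10:122  11:659  12:281  13:700  14:336  15:20
  16:716  17:379  18:853  19:692  20:756  21:45  22:728  23:632
  24:374  25:674  26:818  27:322  28:755  29:539
Giant step factor: 389^(-30) ≡ 117 (mod 883).
Scan 769·117^i mod 883 for i = 0, 1, …:
  i=0: 769   i=1: 790   i=2: 598   i=3: 209
  i=4: 612   i=5: 81   i=6: 647   i=7: 644
  i=8: 293   i=9: 727     …   i=17: 308
  i=18: 716
Match at i=18, j=16: e = 18·30 + 16 = 556.

556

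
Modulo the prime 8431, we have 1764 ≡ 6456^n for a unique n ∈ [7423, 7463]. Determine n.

Compute 6456^7423 mod 8431 = 1863, then multiply by 6456 repeatedly:
  6456^7423=1863  6456^7424=4922  6456^7425=8424  6456^7426=5394  6456^7427=3634
  6456^7428=6062  6456^7429=8001  6456^7430=6150  6456^7431=2821  6456^7432=1416
  6456^7433=2492  6456^7434=2004  6456^7435=4670  6456^7436=264  6456^7437=1322
  6456^7438=2660  6456^7439=7444  6456^7440=1764
Found 1764 at exponent 7440.

7440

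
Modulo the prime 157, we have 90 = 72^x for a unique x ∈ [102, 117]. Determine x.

114

Compute 72^102 mod 157 = 4, then multiply by 72 repeatedly:
  72^102=4  72^103=131  72^104=12  72^105=79  72^106=36
  72^107=80  72^108=108  72^109=83  72^110=10  72^111=92
  72^112=30  72^113=119  72^114=90
Found 90 at exponent 114.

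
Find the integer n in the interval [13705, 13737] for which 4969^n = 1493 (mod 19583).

13713

Compute 4969^13705 mod 19583 = 1354, then multiply by 4969 repeatedly:
  4969^13705=1354  4969^13706=11057  4969^13707=11918  4969^13708=1550  4969^13709=5831
  4969^13710=10982  4969^13711=11320  4969^13712=6704  4969^13713=1493
Found 1493 at exponent 13713.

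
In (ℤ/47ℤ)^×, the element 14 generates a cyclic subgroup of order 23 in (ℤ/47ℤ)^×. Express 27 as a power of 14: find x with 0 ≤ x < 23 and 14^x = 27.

15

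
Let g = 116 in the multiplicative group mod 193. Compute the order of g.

192

The order of 116 must divide p − 1 = 192 = 2^6 · 3.
Divisors: 1, 2, 3, 4, 6, 8, 12, 16, 24, 32, 48, 64, 96, 192.
Check each in increasing order: 116^1 ≡ 116;  116^2 ≡ 139;  116^3 ≡ 105;  116^4 ≡ 21;  116^6 ≡ 24;  116^8 ≡ 55;  116^12 ≡ 190;  116^16 ≡ 130;  116^24 ≡ 9;  116^32 ≡ 109;  116^48 ≡ 81;  116^64 ≡ 108;  116^96 ≡ 192;  116^192 ≡ 1.
Smallest exponent giving 1 is 192.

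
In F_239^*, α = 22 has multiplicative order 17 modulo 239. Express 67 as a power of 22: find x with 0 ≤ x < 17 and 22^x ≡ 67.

14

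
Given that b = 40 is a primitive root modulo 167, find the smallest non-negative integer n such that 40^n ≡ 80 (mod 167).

Baby-step giant-step with m = ceil(sqrt(166)) = 13.
Baby table (40^j mod 167 for j=0..12):
  0:1  1:40  2:97  3:39  4:57  5:109  6:18  7:52
  8:76  9:34  10:24  11:125  12:157
Giant step factor: 40^(-13) ≡ 43 (mod 167).
Scan 80·43^i mod 167 for i = 0, 1, …:
  i=0: 80   i=1: 100   i=2: 125
Match at i=2, j=11: n = 2·13 + 11 = 37.

37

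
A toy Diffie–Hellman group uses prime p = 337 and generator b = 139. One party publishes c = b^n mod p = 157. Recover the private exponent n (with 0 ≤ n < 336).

123

Baby-step giant-step with m = ceil(sqrt(336)) = 19.
Baby table (139^j mod 337 for j=0..18):
  0:1  1:139  2:112  3:66  4:75  5:315  6:312  7:232
  8:233  9:35  10:147  11:213  12:288  13:266  14:241  15:136
  16:32  17:67  18:214
Giant step factor: 139^(-19) ≡ 176 (mod 337).
Scan 157·176^i mod 337 for i = 0, 1, …:
  i=0: 157   i=1: 335   i=2: 322   i=3: 56
  i=4: 83   i=5: 117   i=6: 35
Match at i=6, j=9: n = 6·19 + 9 = 123.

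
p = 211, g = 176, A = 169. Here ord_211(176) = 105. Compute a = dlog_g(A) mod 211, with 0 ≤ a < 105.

3

Successive powers of 176 modulo 211:
  176^0=1  176^1=176  176^2=170  176^3=169
So 176^3 ≡ 169 (mod 211), giving a = 3.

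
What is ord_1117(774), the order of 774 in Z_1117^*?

93

The order of 774 must divide p − 1 = 1116 = 2^2 · 3^2 · 31.
Divisors: 1, 2, 3, 4, 6, 9, 12, 18, 31, 36, 62, 93, 124, 186, 279, 372, 558, 1116.
Check each in increasing order: 774^1 ≡ 774;  774^2 ≡ 364;  774^3 ≡ 252;  774^4 ≡ 690;  774^6 ≡ 952;  774^9 ≡ 866;  774^12 ≡ 417;  774^18 ≡ 449;  774^31 ≡ 996;  774^36 ≡ 541;  774^62 ≡ 120;  774^93 ≡ 1.
Smallest exponent giving 1 is 93.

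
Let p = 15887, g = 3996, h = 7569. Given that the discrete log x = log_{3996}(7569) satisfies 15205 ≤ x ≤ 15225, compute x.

15212

Compute 3996^15205 mod 15887 = 15193, then multiply by 3996 repeatedly:
  3996^15205=15193  3996^15206=7001  3996^15207=14876  3996^15208=11229  3996^15209=6196
  3996^15210=7270  3996^15211=9484  3996^15212=7569
Found 7569 at exponent 15212.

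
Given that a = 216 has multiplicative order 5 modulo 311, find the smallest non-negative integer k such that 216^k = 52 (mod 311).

3

Successive powers of 216 modulo 311:
  216^0=1  216^1=216  216^2=6  216^3=52
So 216^3 ≡ 52 (mod 311), giving k = 3.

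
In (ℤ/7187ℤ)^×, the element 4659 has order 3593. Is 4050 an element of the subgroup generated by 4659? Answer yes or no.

4050 ∈ ⟨4659⟩ iff 4050^3593 ≡ 1 (mod 7187), since |⟨4659⟩| = 3593.
4050^3593 mod 7187 = 7186.
Since 7186 ≠ 1, 4050 does not lie in the subgroup.

no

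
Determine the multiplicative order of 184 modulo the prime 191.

5

The order of 184 must divide p − 1 = 190 = 2 · 5 · 19.
Divisors: 1, 2, 5, 10, 19, 38, 95, 190.
Check each in increasing order: 184^1 ≡ 184;  184^2 ≡ 49;  184^5 ≡ 1.
Smallest exponent giving 1 is 5.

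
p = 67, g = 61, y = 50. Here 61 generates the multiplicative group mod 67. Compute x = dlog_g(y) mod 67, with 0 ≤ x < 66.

61

Baby-step giant-step with m = ceil(sqrt(66)) = 9.
Baby table (61^j mod 67 for j=0..8):
  0:1  1:61  2:36  3:52  4:23  5:63  6:24  7:57
  8:60
Giant step factor: 61^(-9) ≡ 8 (mod 67).
Scan 50·8^i mod 67 for i = 0, 1, …:
  i=0: 50   i=1: 65   i=2: 51   i=3: 6
  i=4: 48   i=5: 49   i=6: 57
Match at i=6, j=7: x = 6·9 + 7 = 61.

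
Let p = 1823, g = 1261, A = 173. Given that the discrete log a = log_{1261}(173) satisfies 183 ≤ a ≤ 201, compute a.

Compute 1261^183 mod 1823 = 1462, then multiply by 1261 repeatedly:
  1261^183=1462  1261^184=529  1261^185=1674  1261^186=1703  1261^187=1812
  1261^188=713  1261^189=354  1261^190=1582  1261^191=540  1261^192=961
  1261^193=1349  1261^194=230  1261^195=173
Found 173 at exponent 195.

195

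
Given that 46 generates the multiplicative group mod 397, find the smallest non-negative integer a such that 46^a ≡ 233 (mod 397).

197

Baby-step giant-step with m = ceil(sqrt(396)) = 20.
Baby table (46^j mod 397 for j=0..19):
  0:1  1:46  2:131  3:71  4:90  5:170  6:277  7:38
  8:160  9:214  10:316  11:244  12:108  13:204  14:253  15:125
  16:192  17:98  18:141  19:134
Giant step factor: 46^(-20) ≡ 19 (mod 397).
Scan 233·19^i mod 397 for i = 0, 1, …:
  i=0: 233   i=1: 60   i=2: 346   i=3: 222
  i=4: 248   i=5: 345   i=6: 203   i=7: 284
  i=8: 235   i=9: 98
Match at i=9, j=17: a = 9·20 + 17 = 197.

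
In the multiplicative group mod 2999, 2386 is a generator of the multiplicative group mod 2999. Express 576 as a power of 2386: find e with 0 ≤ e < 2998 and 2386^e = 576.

2328

Baby-step giant-step with m = ceil(sqrt(2998)) = 55.
Baby table (2386^j mod 2999 for j=0..54):
  0:1  1:2386  2:894  3:795  4:1502  5:2966  6:2235  7:488
  8:756  9:1417  10:1089  11:1220  12:1890  13:2043  14:1223  15:51
  16:1726  17:609  18:1558  19:1627  20:1316  21:23  22:896  23:2568
  24:291  25:1557  26:2240  27:422  28:2227  29:2393  30:2601  31:1055
  32:1069  33:1484  34:2004  35:1138  36:1173  37:711  38:2011  39:2845
  40:1433  41:278  42:529  43:2614  44:2083  45:695  46:2822  47:537
  48:709  49:238  50:1057  51:2842  52:273  53:595  54:1143
Giant step factor: 2386^(-55) ≡ 1425 (mod 2999).
Scan 576·1425^i mod 2999 for i = 0, 1, …:
  i=0: 576   i=1: 2073   i=2: 10   i=3: 2254
  i=4: 21   i=5: 2934   i=6: 344   i=7: 1363
  i=8: 1922   i=9: 763     …   i=41: 281
  i=42: 1558
Match at i=42, j=18: e = 42·55 + 18 = 2328.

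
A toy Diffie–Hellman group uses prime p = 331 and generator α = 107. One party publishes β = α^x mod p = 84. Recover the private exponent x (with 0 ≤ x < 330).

114

Baby-step giant-step with m = ceil(sqrt(330)) = 19.
Baby table (107^j mod 331 for j=0..18):
  0:1  1:107  2:195  3:12  4:291  5:23  6:144  7:182
  8:276  9:73  10:198  11:2  12:214  13:59  14:24  15:251
  16:46  17:288  18:33
Giant step factor: 107^(-19) ≡ 3 (mod 331).
Scan 84·3^i mod 331 for i = 0, 1, …:
  i=0: 84   i=1: 252   i=2: 94   i=3: 282
  i=4: 184   i=5: 221   i=6: 1
Match at i=6, j=0: x = 6·19 + 0 = 114.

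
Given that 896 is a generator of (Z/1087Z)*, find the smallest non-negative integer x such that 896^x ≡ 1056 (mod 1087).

790

Baby-step giant-step with m = ceil(sqrt(1086)) = 33.
Baby table (896^j mod 1087 for j=0..32):
  0:1  1:896  2:610  3:886  4:346  5:221  6:182  7:22
  8:146  9:376  10:1013  11:3  12:514  13:743  14:484  15:1038
  16:663  17:546  18:66  19:438  20:41  21:865  22:9  23:455
  24:55  25:365  26:940  27:902  28:551  29:198  30:227  31:123
  32:421
Giant step factor: 896^(-33) ≡ 926 (mod 1087).
Scan 1056·926^i mod 1087 for i = 0, 1, …:
  i=0: 1056   i=1: 643   i=2: 829   i=3: 232
  i=4: 693   i=5: 388   i=6: 578   i=7: 424
  i=8: 217   i=9: 934     …   i=22: 60
  i=23: 123
Match at i=23, j=31: x = 23·33 + 31 = 790.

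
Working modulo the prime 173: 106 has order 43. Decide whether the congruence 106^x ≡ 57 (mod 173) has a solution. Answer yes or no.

yes

57 ∈ ⟨106⟩ iff 57^43 ≡ 1 (mod 173), since |⟨106⟩| = 43.
57^43 mod 173 = 1.
Since 1 = 1, 57 lies in the subgroup.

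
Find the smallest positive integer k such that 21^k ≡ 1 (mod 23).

22

The order of 21 must divide p − 1 = 22 = 2 · 11.
Divisors: 1, 2, 11, 22.
Check each in increasing order: 21^1 ≡ 21;  21^2 ≡ 4;  21^11 ≡ 22;  21^22 ≡ 1.
Smallest exponent giving 1 is 22.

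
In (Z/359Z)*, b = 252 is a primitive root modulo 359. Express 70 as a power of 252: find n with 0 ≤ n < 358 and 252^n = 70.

151

Baby-step giant-step with m = ceil(sqrt(358)) = 19.
Baby table (252^j mod 359 for j=0..18):
  0:1  1:252  2:320  3:224  4:85  5:239  6:275  7:13
  8:45  9:211  10:40  11:28  12:235  13:344  14:169  15:226
  16:230  17:161  18:5
Giant step factor: 252^(-19) ≡ 308 (mod 359).
Scan 70·308^i mod 359 for i = 0, 1, …:
  i=0: 70   i=1: 20   i=2: 57   i=3: 324
  i=4: 349   i=5: 151   i=6: 197   i=7: 5
Match at i=7, j=18: n = 7·19 + 18 = 151.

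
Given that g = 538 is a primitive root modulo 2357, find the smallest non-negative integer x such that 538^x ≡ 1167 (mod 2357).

Baby-step giant-step with m = ceil(sqrt(2356)) = 49.
Baby table (538^j mod 2357 for j=0..48):
  0:1  1:538  2:1890  3:953  4:1245  5:422  6:764  7:914
  8:1476  9:2136  10:1309  11:1856  12:1517  13:624  14:1018  15:860
  16:708  17:1427  18:1701  19:622  20:2299  21:1794  22:1159  23:1294
  24:857  25:1451  26:471  27:1199  28:1601  29:1033  30:1859  31:774
  32:1580  33:1520  34:2238  35:1974  36:1362  37:2086  38:336  39:1636
  40:1007  41:2013  42:1131  43:372  44:2148  45:694  46:966  47:1168
  48:1422
Giant step factor: 538^(-49) ≡ 653 (mod 2357).
Scan 1167·653^i mod 2357 for i = 0, 1, …:
  i=0: 1167   i=1: 740   i=2: 35   i=3: 1642
  i=4: 2148
Match at i=4, j=44: x = 4·49 + 44 = 240.

240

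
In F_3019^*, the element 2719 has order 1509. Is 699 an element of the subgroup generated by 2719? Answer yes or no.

yes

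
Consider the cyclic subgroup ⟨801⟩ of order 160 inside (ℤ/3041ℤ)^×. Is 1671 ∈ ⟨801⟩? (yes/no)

1671 ∈ ⟨801⟩ iff 1671^160 ≡ 1 (mod 3041), since |⟨801⟩| = 160.
1671^160 mod 3041 = 1.
Since 1 = 1, 1671 lies in the subgroup.

yes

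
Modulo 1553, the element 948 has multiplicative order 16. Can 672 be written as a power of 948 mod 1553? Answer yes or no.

yes

672 ∈ ⟨948⟩ iff 672^16 ≡ 1 (mod 1553), since |⟨948⟩| = 16.
672^16 mod 1553 = 1.
Since 1 = 1, 672 lies in the subgroup.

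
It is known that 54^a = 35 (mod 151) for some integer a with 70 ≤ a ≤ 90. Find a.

83

Compute 54^70 mod 151 = 38, then multiply by 54 repeatedly:
  54^70=38  54^71=89  54^72=125  54^73=106  54^74=137
  54^75=150  54^76=97  54^77=104  54^78=29  54^79=56
  54^80=4  54^81=65  54^82=37  54^83=35
Found 35 at exponent 83.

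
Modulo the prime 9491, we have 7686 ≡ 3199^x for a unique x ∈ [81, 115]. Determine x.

115

Compute 3199^81 mod 9491 = 1116, then multiply by 3199 repeatedly:
  3199^81=1116  3199^82=1468  3199^83=7578  3199^84=2008  3199^85=7676
  3199^86=2307  3199^87=5586  3199^88=7552  3199^89=4253  3199^90=4744
  3199^91=9438  3199^92=1291  3199^93=1324  3199^94=2490  3199^95=2561
  3199^96=1906  3199^97=4072  3199^98=4676  3199^99=708  3199^100=6034
  3199^101=7563  3199^102=1478  3199^103=1604  3199^104=6056  3199^105=2013
  3199^106=4689  3199^107=4331  3199^108=7500  3199^109=8743  3199^110=8371
  3199^111=4718  3199^112=2192  3199^113=7850  3199^114=8455  3199^115=7686
Found 7686 at exponent 115.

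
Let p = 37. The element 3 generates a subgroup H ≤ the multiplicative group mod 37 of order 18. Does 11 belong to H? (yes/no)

11 ∈ ⟨3⟩ iff 11^18 ≡ 1 (mod 37), since |⟨3⟩| = 18.
11^18 mod 37 = 1.
Since 1 = 1, 11 lies in the subgroup.

yes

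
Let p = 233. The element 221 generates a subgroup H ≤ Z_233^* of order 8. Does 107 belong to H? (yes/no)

no

107 ∈ ⟨221⟩ iff 107^8 ≡ 1 (mod 233), since |⟨221⟩| = 8.
107^8 mod 233 = 76.
Since 76 ≠ 1, 107 does not lie in the subgroup.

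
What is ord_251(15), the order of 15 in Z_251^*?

125

The order of 15 must divide p − 1 = 250 = 2 · 5^3.
Divisors: 1, 2, 5, 10, 25, 50, 125, 250.
Check each in increasing order: 15^1 ≡ 15;  15^2 ≡ 225;  15^5 ≡ 100;  15^10 ≡ 211;  15^25 ≡ 113;  15^50 ≡ 219;  15^125 ≡ 1.
Smallest exponent giving 1 is 125.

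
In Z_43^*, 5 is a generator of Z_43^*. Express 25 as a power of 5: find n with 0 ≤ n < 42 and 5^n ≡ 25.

Baby-step giant-step with m = ceil(sqrt(42)) = 7.
Baby table (5^j mod 43 for j=0..6):
  0:1  1:5  2:25  3:39  4:23  5:29  6:16
Giant step factor: 5^(-7) ≡ 7 (mod 43).
Scan 25·7^i mod 43 for i = 0, 1, …:
  i=0: 25
Match at i=0, j=2: n = 0·7 + 2 = 2.

2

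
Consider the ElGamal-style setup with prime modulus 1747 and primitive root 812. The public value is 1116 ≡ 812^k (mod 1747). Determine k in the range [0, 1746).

Baby-step giant-step with m = ceil(sqrt(1746)) = 42.
Baby table (812^j mod 1747 for j=0..41):
  0:1  1:812  2:725  3:1708  4:1525  5:1424  6:1521  7:1670
  8:368  9:79  10:1256  11:1371  12:413  13:1679  14:688  15:1363
  16:905  17:1120  18:1000  19:1392  20:1742  21:1181  22:1616  23:195
  24:1110  25:1615  26:1130  27:385  28:1654  29:1352  30:708  31:133
  32:1429  33:340  34:54  35:173  36:716  37:1388  38:241  39:28
  40:25  41:1083
Giant step factor: 812^(-42) ≡ 1739 (mod 1747).
Scan 1116·1739^i mod 1747 for i = 0, 1, …:
  i=0: 1116   i=1: 1554   i=2: 1544   i=3: 1624
  i=4: 984   i=5: 863   i=6: 84   i=7: 1075
  i=8: 135   i=9: 667     …   i=36: 1661
  i=37: 688
Match at i=37, j=14: k = 37·42 + 14 = 1568.

1568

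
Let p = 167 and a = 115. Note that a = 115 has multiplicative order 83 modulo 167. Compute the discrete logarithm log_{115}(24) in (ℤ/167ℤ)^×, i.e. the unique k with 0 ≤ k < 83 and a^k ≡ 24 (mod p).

37

Baby-step giant-step with m = ceil(sqrt(83)) = 10.
Baby table (115^j mod 167 for j=0..9):
  0:1  1:115  2:32  3:6  4:22  5:25  6:36  7:132
  8:150  9:49
Giant step factor: 115^(-10) ≡ 66 (mod 167).
Scan 24·66^i mod 167 for i = 0, 1, …:
  i=0: 24   i=1: 81   i=2: 2   i=3: 132
Match at i=3, j=7: k = 3·10 + 7 = 37.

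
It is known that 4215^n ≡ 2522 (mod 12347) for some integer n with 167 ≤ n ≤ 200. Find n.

Compute 4215^167 mod 12347 = 7667, then multiply by 4215 repeatedly:
  4215^167=7667  4215^168=4306  4215^169=12047  4215^170=7241  4215^171=11378
  4215^172=2522
Found 2522 at exponent 172.

172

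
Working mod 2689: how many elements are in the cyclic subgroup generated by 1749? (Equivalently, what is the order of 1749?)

The order of 1749 must divide p − 1 = 2688 = 2^7 · 3 · 7.
Divisors: 1, 2, 3, 4, 6, 7, 8, 12, 14, 16, 21, 24, 28, 32, 42, 48, 56, 64, 84, 96, 112, 128, 168, 192, 224, 336, 384, 448, 672, 896, 1344, 2688.
Check each in increasing order: 1749^1 ≡ 1749;  1749^2 ≡ 1608;  1749^3 ≡ 2387;  1749^4 ≡ 1535;  1749^6 ≡ 2467;  1749^7 ≡ 1627;  1749^8 ≡ 661;  1749^12 ≡ 882;  1749^14 ≡ 1153;  1749^16 ≡ 1303;  1749^21 ≡ 1698;  1749^24 ≡ 803;  1749^28 ≡ 1043;  1749^32 ≡ 1050;  1749^42 ≡ 596;  1749^48 ≡ 2138;  1749^56 ≡ 1493;  1749^64 ≡ 10;  1749^84 ≡ 268;  1749^96 ≡ 2433;  1749^112 ≡ 2557;  1749^128 ≡ 100;  1749^168 ≡ 1910;  1749^192 ≡ 1000;  1749^224 ≡ 1290;  1749^336 ≡ 1816;  1749^384 ≡ 2381;  1749^448 ≡ 2298;  1749^672 ≡ 1142;  1749^896 ≡ 2297;  1749^1344 ≡ 2688;  1749^2688 ≡ 1.
Smallest exponent giving 1 is 2688.

2688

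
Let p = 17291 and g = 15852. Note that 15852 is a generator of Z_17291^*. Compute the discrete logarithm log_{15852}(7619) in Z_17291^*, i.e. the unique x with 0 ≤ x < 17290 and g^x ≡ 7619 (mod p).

16536

Baby-step giant-step with m = ceil(sqrt(17290)) = 132.
Baby table (15852^j mod 17291 for j=0..131):
  0:1  1:15852  2:13092  3:7802  4:12072  5:5847  6:6884  7:1667
  8:4636  9:3122  10:3102  11:14591  12:12116  13:11695  14:12329  15:16426
  16:17074  17:1025  18:12051  19:1484  20:8608  21:10735  22:10489  23:1372
  24:14157  25:14166  26:1215  27:15297  28:16351  29:3962  30:4712  31:14795
  32:12507  33:2358  34:13165  35:6501  36:16783  37:4790  38:6299  39:13514
  40:5729  41:3776  42:13001  43:423  44:13779  45:4796  46:14956  47:5611
  48:668  49:7044  50:13501  51:7145  52:6490  53:15321  54:16397  55:6932
  56:1759  57:10576  58:14507  59:11955  60:1300  61:14019  62:5256  63:10074
  64:10663  65:10351  66:9753  67:5725  68:9532  69:12506  70:3797  71:73
  72:15990  73:4711  74:16234  75:16706  76:11847  77:1093  78:654  79:9899
  80:3123  81:1663  82:10392  83:2627  84:6476  85:885  86:6019  87:1450
  88:5661  89:15173  90:4586  91:5908  92:5560  93:4893  94:13701  95:13292
  96:13949  97:2240  98:10057  99:544  100:12570  101:15447  102:7993  103:13879
  104:16515  105:10040  106:7716  107:14789  108:3850  109:10261  110:935  111:3233
  112:16283  113:15359  114:13588  115:2989  116:4288  117:2455  118:11910  119:14182
  120:12773  121:17277  122:2855  123:6913  124:11809  125:3902  126:4597  127:7370
  128:11244  129:4260  130:8165  131:8445
Giant step factor: 15852^(-132) ≡ 10150 (mod 17291).
Scan 7619·10150^i mod 17291 for i = 0, 1, …:
  i=0: 7619   i=1: 7498   i=2: 7009   i=3: 6176
  i=4: 6525   i=5: 4220   i=6: 3193   i=7: 5616
  i=8: 11264   i=9: 1508     …   i=124: 7901
  i=125: 16783
Match at i=125, j=36: x = 125·132 + 36 = 16536.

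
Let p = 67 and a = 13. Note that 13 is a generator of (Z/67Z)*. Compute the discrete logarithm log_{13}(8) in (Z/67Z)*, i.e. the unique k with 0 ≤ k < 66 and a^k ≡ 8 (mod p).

21

Baby-step giant-step with m = ceil(sqrt(66)) = 9.
Baby table (13^j mod 67 for j=0..8):
  0:1  1:13  2:35  3:53  4:19  5:46  6:62  7:2
  8:26
Giant step factor: 13^(-9) ≡ 45 (mod 67).
Scan 8·45^i mod 67 for i = 0, 1, …:
  i=0: 8   i=1: 25   i=2: 53
Match at i=2, j=3: k = 2·9 + 3 = 21.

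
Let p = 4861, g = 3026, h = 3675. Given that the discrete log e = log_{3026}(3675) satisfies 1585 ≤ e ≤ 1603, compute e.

Compute 3026^1585 mod 4861 = 1950, then multiply by 3026 repeatedly:
  3026^1585=1950  3026^1586=4307  3026^1587=641  3026^1588=127  3026^1589=283
  3026^1590=822  3026^1591=3401  3026^1592=689  3026^1593=4406  3026^1594=3694
  3026^1595=2605  3026^1596=3049  3026^1597=96  3026^1598=3697  3026^1599=1961
  3026^1600=3566  3026^1601=4157  3026^1602=3675
Found 3675 at exponent 1602.

1602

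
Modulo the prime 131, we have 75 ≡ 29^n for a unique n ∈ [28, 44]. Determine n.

44

Compute 29^28 mod 131 = 33, then multiply by 29 repeatedly:
  29^28=33  29^29=40  29^30=112  29^31=104  29^32=3
  29^33=87  29^34=34  29^35=69  29^36=36  29^37=127
  29^38=15  29^39=42  29^40=39  29^41=83  29^42=49
  29^43=111  29^44=75
Found 75 at exponent 44.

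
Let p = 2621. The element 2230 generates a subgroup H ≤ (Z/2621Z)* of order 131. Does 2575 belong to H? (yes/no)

2575 ∈ ⟨2230⟩ iff 2575^131 ≡ 1 (mod 2621), since |⟨2230⟩| = 131.
2575^131 mod 2621 = 1.
Since 1 = 1, 2575 lies in the subgroup.

yes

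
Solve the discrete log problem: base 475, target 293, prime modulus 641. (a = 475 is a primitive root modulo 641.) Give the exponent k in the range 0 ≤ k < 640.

28

Successive powers of 475 modulo 641:
  475^0=1  475^1=475  475^2=634  475^3=521  475^4=49  475^5=199
  475^6=298  475^7=530  475^8=478  475^9=136  475^10=500  475^11=330
  475^12=346  475^13=254  475^14=142  475^15=145  475^16=288  475^17=267
  475^18=548  475^19=54  475^20=10  475^21=263  475^22=571  475^23=82
  475^24=490  475^25=67  475^26=416  475^27=172  475^28=293
So 475^28 ≡ 293 (mod 641), giving k = 28.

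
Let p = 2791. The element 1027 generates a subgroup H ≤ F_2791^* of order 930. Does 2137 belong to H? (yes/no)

no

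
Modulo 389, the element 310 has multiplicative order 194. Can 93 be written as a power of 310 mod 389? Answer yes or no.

93 ∈ ⟨310⟩ iff 93^194 ≡ 1 (mod 389), since |⟨310⟩| = 194.
93^194 mod 389 = 1.
Since 1 = 1, 93 lies in the subgroup.

yes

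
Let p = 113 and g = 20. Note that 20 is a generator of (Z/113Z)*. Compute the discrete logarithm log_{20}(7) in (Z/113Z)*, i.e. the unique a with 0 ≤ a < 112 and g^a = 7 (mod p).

Baby-step giant-step with m = ceil(sqrt(112)) = 11.
Baby table (20^j mod 113 for j=0..10):
  0:1  1:20  2:61  3:90  4:105  5:66  6:77  7:71
  8:64  9:37  10:62
Giant step factor: 20^(-11) ≡ 75 (mod 113).
Scan 7·75^i mod 113 for i = 0, 1, …:
  i=0: 7   i=1: 73   i=2: 51   i=3: 96
  i=4: 81   i=5: 86   i=6: 9   i=7: 110
  i=8: 1
Match at i=8, j=0: a = 8·11 + 0 = 88.

88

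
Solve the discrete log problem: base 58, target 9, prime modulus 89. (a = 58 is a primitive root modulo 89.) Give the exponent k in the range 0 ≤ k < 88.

54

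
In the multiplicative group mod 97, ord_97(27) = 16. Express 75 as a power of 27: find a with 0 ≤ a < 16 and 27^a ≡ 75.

4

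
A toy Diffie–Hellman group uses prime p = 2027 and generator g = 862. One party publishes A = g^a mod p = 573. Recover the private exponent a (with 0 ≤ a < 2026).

Baby-step giant-step with m = ceil(sqrt(2026)) = 46.
Baby table (862^j mod 2027 for j=0..45):
  0:1  1:862  2:1162  3:306  4:262  5:847  6:394  7:1119
  8:1753  9:971  10:1878  11:1290  12:1184  13:1027  14:1502  15:1498
  16:77  17:1510  18:286  19:1265  20:1931  21:355  22:1960  23:1029
  24:1199  25:1795  26:689  27:7  28:1980  29:26  30:115  31:1834
  32:1875  33:731  34:1752  35:109  36:716  37:984  38:922  39:180
  40:1108  41:379  42:351  43:539  44:435  45:2002
Giant step factor: 862^(-46) ≡ 1525 (mod 2027).
Scan 573·1525^i mod 2027 for i = 0, 1, …:
  i=0: 573   i=1: 188   i=2: 893   i=3: 1708
  i=4: 5   i=5: 1544   i=6: 1253   i=7: 1391
  i=8: 1033   i=9: 346     …   i=14: 430
  i=15: 1029
Match at i=15, j=23: a = 15·46 + 23 = 713.

713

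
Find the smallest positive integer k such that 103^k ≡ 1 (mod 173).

172

The order of 103 must divide p − 1 = 172 = 2^2 · 43.
Divisors: 1, 2, 4, 43, 86, 172.
Check each in increasing order: 103^1 ≡ 103;  103^2 ≡ 56;  103^4 ≡ 22;  103^43 ≡ 80;  103^86 ≡ 172;  103^172 ≡ 1.
Smallest exponent giving 1 is 172.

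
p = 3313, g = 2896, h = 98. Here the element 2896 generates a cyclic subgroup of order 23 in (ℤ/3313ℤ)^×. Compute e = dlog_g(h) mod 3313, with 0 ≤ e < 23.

6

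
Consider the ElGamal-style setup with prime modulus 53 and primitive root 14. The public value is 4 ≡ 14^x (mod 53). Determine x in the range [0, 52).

14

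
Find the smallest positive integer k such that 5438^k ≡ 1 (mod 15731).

15730

The order of 5438 must divide p − 1 = 15730 = 2 · 5 · 11^2 · 13.
Divisors: 1, 2, 5, 10, 11, 13, 22, 26, 55, 65, 110, 121, 130, 143, 242, 286, 605, 715, 1210, 1430, 1573, 3146, 7865, 15730.
Check each in increasing order: 5438^1 ≡ 5438;  5438^2 ≡ 13295;  5438^5 ≡ 239;  5438^10 ≡ 9928;  5438^11 ≡ 15403;  5438^13 ≡ 12458;  5438^22 ≡ 13198;  5438^26 ≡ 15449;  5438^55 ≡ 257;  5438^65 ≡ 3074;  5438^110 ≡ 3125;  5438^121 ≡ 13246;  5438^130 ≡ 10876;  5438^143 ≡ 2105;  5438^242 ≡ 8673;  5438^286 ≡ 10614;  5438^605 ≡ 7941;  5438^715 ≡ 7838;  5438^1210 ≡ 9633;  5438^1430 ≡ 4689;  5438^1573 ≡ 7008;  5438^3146 ≡ 15613;  5438^7865 ≡ 15730;  5438^15730 ≡ 1.
Smallest exponent giving 1 is 15730.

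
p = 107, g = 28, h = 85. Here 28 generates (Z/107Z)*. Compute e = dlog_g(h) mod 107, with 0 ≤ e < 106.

Baby-step giant-step with m = ceil(sqrt(106)) = 11.
Baby table (28^j mod 107 for j=0..10):
  0:1  1:28  2:35  3:17  4:48  5:60  6:75  7:67
  8:57  9:98  10:69
Giant step factor: 28^(-11) ≡ 18 (mod 107).
Scan 85·18^i mod 107 for i = 0, 1, …:
  i=0: 85   i=1: 32   i=2: 41   i=3: 96
  i=4: 16   i=5: 74   i=6: 48
Match at i=6, j=4: e = 6·11 + 4 = 70.

70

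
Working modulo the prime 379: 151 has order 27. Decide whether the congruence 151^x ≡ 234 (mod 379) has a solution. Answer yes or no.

234 ∈ ⟨151⟩ iff 234^27 ≡ 1 (mod 379), since |⟨151⟩| = 27.
234^27 mod 379 = 1.
Since 1 = 1, 234 lies in the subgroup.

yes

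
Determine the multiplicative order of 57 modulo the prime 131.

The order of 57 must divide p − 1 = 130 = 2 · 5 · 13.
Divisors: 1, 2, 5, 10, 13, 26, 65, 130.
Check each in increasing order: 57^1 ≡ 57;  57^2 ≡ 105;  57^5 ≡ 18;  57^10 ≡ 62;  57^13 ≡ 78;  57^26 ≡ 58;  57^65 ≡ 130;  57^130 ≡ 1.
Smallest exponent giving 1 is 130.

130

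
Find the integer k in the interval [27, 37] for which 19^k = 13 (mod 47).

35

Compute 19^27 mod 47 = 10, then multiply by 19 repeatedly:
  19^27=10  19^28=2  19^29=38  19^30=17  19^31=41
  19^32=27  19^33=43  19^34=18  19^35=13
Found 13 at exponent 35.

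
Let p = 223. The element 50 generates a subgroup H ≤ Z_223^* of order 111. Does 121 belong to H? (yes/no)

yes

121 ∈ ⟨50⟩ iff 121^111 ≡ 1 (mod 223), since |⟨50⟩| = 111.
121^111 mod 223 = 1.
Since 1 = 1, 121 lies in the subgroup.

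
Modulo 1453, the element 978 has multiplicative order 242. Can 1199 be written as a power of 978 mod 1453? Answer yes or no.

yes

1199 ∈ ⟨978⟩ iff 1199^242 ≡ 1 (mod 1453), since |⟨978⟩| = 242.
1199^242 mod 1453 = 1.
Since 1 = 1, 1199 lies in the subgroup.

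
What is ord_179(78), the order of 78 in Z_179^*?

178

The order of 78 must divide p − 1 = 178 = 2 · 89.
Divisors: 1, 2, 89, 178.
Check each in increasing order: 78^1 ≡ 78;  78^2 ≡ 177;  78^89 ≡ 178;  78^178 ≡ 1.
Smallest exponent giving 1 is 178.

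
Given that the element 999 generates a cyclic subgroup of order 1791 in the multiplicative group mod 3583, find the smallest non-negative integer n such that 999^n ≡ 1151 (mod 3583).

1651

Baby-step giant-step with m = ceil(sqrt(1791)) = 43.
Baby table (999^j mod 3583 for j=0..42):
  0:1  1:999  2:1927  3:1002  4:1341  5:3200  6:764  7:57
  8:3198  9:2349  10:3369  11:1194  12:3250  13:552  14:3249  15:3136
  16:1322  17:2134  18:3564  19:2517  20:2800  21:2460  22:3185  23:111
  24:3399  25:2500  26:149  27:1948  28:483  29:2395  30:2744  31:261
  32:2763  33:1327  34:3546  35:2450  36:361  37:2339  38:545  39:3422
  40:396  41:1474  42:3496
Giant step factor: 999^(-43) ≡ 2093 (mod 3583).
Scan 1151·2093^i mod 3583 for i = 0, 1, …:
  i=0: 1151   i=1: 1267   i=2: 411   i=3: 303
  i=4: 3571   i=5: 3548   i=6: 1988   i=7: 1021
  i=8: 1485   i=9: 1644     …   i=37: 1653
  i=38: 2134
Match at i=38, j=17: n = 38·43 + 17 = 1651.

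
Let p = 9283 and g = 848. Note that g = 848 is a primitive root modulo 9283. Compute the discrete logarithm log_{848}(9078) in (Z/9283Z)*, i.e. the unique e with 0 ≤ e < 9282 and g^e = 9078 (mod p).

8719

Baby-step giant-step with m = ceil(sqrt(9282)) = 97.
Baby table (848^j mod 9283 for j=0..96):
  0:1  1:848  2:4313  3:9205  4:8120  5:7057  6:6084  7:7167
  8:6534  9:8164  10:7237  11:913  12:3735  13:1777  14:3050  15:5726
  16:639  17:3458  18:8239  19:5856  20:8766  21:7168  22:7382  23:3194
  24:7159  25:9033  26:1509  27:7861  28:934  29:2977  30:8803  31:1412
  32:9152  33:308  34:1260  35:935  36:3825  37:3833  38:1334  39:7989
  40:7365  41:7344  42:8102  43:1076  44:2714  45:8571  46:8902  47:1817
  48:9121  49:1869  50:6802  51:3353  52:2746  53:7858  54:7673  55:8604
  56:9037  57:4901  58:6547  59:622  60:7608  61:9182  62:7182  63:688
  64:7878  65:6067  66:2034  67:7477  68:207  69:8442  70:1623  71:2420
  72:617  73:3368  74:6183  75:7572  76:6503  77:442  78:3496  79:3331
  80:2656  81:5802  82:106  83:6341  84:2311  85:1015  86:6684  87:5402
  88:4377  89:7779  90:5662  91:2065  92:5916  93:3948  94:6024  95:2702
  96:7678
Giant step factor: 848^(-97) ≡ 7685 (mod 9283).
Scan 9078·7685^i mod 9283 for i = 0, 1, …:
  i=0: 9078   i=1: 2685   i=2: 7399   i=3: 2940
  i=4: 8361   i=5: 6642   i=6: 5836   i=7: 3487
  i=8: 6857   i=9: 5737     …   i=88: 112
  i=89: 6684
Match at i=89, j=86: e = 89·97 + 86 = 8719.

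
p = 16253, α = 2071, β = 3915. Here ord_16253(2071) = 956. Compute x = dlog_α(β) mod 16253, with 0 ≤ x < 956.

Baby-step giant-step with m = ceil(sqrt(956)) = 31.
Baby table (2071^j mod 16253 for j=0..30):
  0:1  1:2071  2:14502  3:14351  4:10437  5:14790  6:9438  7:9992
  8:3363  9:8489  10:11226  11:7256  12:9404  13:4590  14:14138  15:8145
  16:13934  17:8239  18:13572  19:6175  20:13567  21:12073  22:6069  23:5330
  24:2643  25:12645  26:4212  27:11444  28:3650  29:1505  30:12532
Giant step factor: 2071^(-31) ≡ 6633 (mod 16253).
Scan 3915·6633^i mod 16253 for i = 0, 1, …:
  i=0: 3915   i=1: 12154   i=2: 2602   i=3: 14633
  i=4: 14026   i=5: 2286   i=6: 15242   i=7: 6526
  i=8: 5219   i=9: 14990     …   i=29: 6632
  i=30: 9438
Match at i=30, j=6: x = 30·31 + 6 = 936.

936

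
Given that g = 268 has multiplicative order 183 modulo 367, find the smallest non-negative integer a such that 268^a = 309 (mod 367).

19

Successive powers of 268 modulo 367:
  268^0=1  268^1=268  268^2=259  268^3=49  268^4=287  268^5=213
  268^6=199  268^7=117  268^8=161  268^9=209  268^10=228  268^11=182
  268^12=332  268^13=162  268^14=110  268^15=120  268^16=231  268^17=252
  268^18=8  268^19=309
So 268^19 ≡ 309 (mod 367), giving a = 19.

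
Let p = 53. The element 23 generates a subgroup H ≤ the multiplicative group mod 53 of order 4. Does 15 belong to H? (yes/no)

no

15 ∈ ⟨23⟩ iff 15^4 ≡ 1 (mod 53), since |⟨23⟩| = 4.
15^4 mod 53 = 10.
Since 10 ≠ 1, 15 does not lie in the subgroup.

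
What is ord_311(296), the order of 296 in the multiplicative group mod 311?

62

The order of 296 must divide p − 1 = 310 = 2 · 5 · 31.
Divisors: 1, 2, 5, 10, 31, 62, 155, 310.
Check each in increasing order: 296^1 ≡ 296;  296^2 ≡ 225;  296^5 ≡ 87;  296^10 ≡ 105;  296^31 ≡ 310;  296^62 ≡ 1.
Smallest exponent giving 1 is 62.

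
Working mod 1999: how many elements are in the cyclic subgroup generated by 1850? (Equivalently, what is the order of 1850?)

999

The order of 1850 must divide p − 1 = 1998 = 2 · 3^3 · 37.
Divisors: 1, 2, 3, 6, 9, 18, 27, 37, 54, 74, 111, 222, 333, 666, 999, 1998.
Check each in increasing order: 1850^1 ≡ 1850;  1850^2 ≡ 212;  1850^3 ≡ 396;  1850^6 ≡ 894;  1850^9 ≡ 201;  1850^18 ≡ 421;  1850^27 ≡ 663;  1850^37 ≡ 1879;  1850^54 ≡ 1788;  1850^74 ≡ 407;  1850^111 ≡ 1135;  1850^222 ≡ 869;  1850^333 ≡ 808;  1850^666 ≡ 1190;  1850^999 ≡ 1.
Smallest exponent giving 1 is 999.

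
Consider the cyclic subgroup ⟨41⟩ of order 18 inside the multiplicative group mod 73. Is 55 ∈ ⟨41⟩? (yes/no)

yes

⟨41⟩ has order 18; its elements mod 73 are {1, 2, 4, 8, 9, 16, 18, 32, 36, 37, 41, 55, 57, 64, 65, 69, 71, 72}.
55 is in this set.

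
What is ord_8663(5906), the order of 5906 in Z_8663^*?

4331

The order of 5906 must divide p − 1 = 8662 = 2 · 61 · 71.
Divisors: 1, 2, 61, 71, 122, 142, 4331, 8662.
Check each in increasing order: 5906^1 ≡ 5906;  5906^2 ≡ 3598;  5906^61 ≡ 103;  5906^71 ≡ 8486;  5906^122 ≡ 1946;  5906^142 ≡ 5340;  5906^4331 ≡ 1.
Smallest exponent giving 1 is 4331.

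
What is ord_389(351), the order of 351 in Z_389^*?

The order of 351 must divide p − 1 = 388 = 2^2 · 97.
Divisors: 1, 2, 4, 97, 194, 388.
Check each in increasing order: 351^1 ≡ 351;  351^2 ≡ 277;  351^4 ≡ 96;  351^97 ≡ 115;  351^194 ≡ 388;  351^388 ≡ 1.
Smallest exponent giving 1 is 388.

388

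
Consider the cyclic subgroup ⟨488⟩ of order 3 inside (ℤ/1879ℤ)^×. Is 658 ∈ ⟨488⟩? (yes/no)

no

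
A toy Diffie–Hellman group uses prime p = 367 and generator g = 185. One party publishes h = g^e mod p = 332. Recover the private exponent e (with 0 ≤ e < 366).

Baby-step giant-step with m = ceil(sqrt(366)) = 20.
Baby table (185^j mod 367 for j=0..19):
  0:1  1:185  2:94  3:141  4:28  5:42  6:63  7:278
  8:50  9:75  10:296  11:77  12:299  13:265  14:214  15:321
  16:298  17:80  18:120  19:180
Giant step factor: 185^(-20) ≡ 227 (mod 367).
Scan 332·227^i mod 367 for i = 0, 1, …:
  i=0: 332   i=1: 129   i=2: 290   i=3: 137
  i=4: 271   i=5: 228   i=6: 9   i=7: 208
  i=8: 240   i=9: 164   i=10: 161   i=11: 214
Match at i=11, j=14: e = 11·20 + 14 = 234.

234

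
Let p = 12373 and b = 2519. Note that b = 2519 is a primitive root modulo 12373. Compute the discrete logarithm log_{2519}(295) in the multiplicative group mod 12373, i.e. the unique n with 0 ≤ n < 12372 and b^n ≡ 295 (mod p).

Baby-step giant-step with m = ceil(sqrt(12372)) = 112.
Baby table (2519^j mod 12373 for j=0..111):
  0:1  1:2519  2:10385  3:3293  4:5157  5:11206  6:5101  7:6245
  8:5072  9:7432  10:859  11:10919  12:12155  13:7643  14:329  15:12133
  16:1717  17:6946  18:1552  19:11993  20:7874  21:687  22:10706  23:7647
  24:10405  25:4181  26:2516  27:2828  28:9257  29:7651  30:8108  31:8602
  32:3315  33:11083  34:4589  35:3309  36:8342  37:4144  38:8297  39:2146
  40:11146  41:2437  42:1795  43:5460  44:7337  45:9014  46:1811  47:8645
  48:275  49:12210  50:10085  51:2346  52:7653  53:773  54:4626  55:9901
  56:9024  57:2255  58:1138  59:8459  60:1915  61:10788  62:3864  63:8238
  64:2001  65:4708  66:6118  67:6857  68:75  69:3330  70:11749  71:11888
  72:3212  73:11459  74:11385  75:10574  76:9210  77:615  78:2560  79:2307
  80:8396  81:4067  82:12302  83:6746  84:5045  85:1284  86:5043  87:8619
  88:9019  89:2033  90:11078  91:4367  92:876  93:4250  94:3105  95:1759
  96:1387  97:4667  98:1823  99:1754  100:1165  101:2234  102:10104  103:715
  104:7000  105:1475  106:3625  107:101  108:6959  109:9553  110:10895  111:1191
Giant step factor: 2519^(-112) ≡ 5259 (mod 12373).
Scan 295·5259^i mod 12373 for i = 0, 1, …:
  i=0: 295   i=1: 4780   i=2: 8457   i=3: 6801
  i=4: 8489   i=5: 1867   i=6: 6764   i=7: 11874
  i=8: 11208   i=9: 10273     …   i=63: 11112
  i=64: 329
Match at i=64, j=14: n = 64·112 + 14 = 7182.

7182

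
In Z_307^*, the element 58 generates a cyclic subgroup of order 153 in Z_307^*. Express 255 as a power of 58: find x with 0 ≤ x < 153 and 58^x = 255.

Baby-step giant-step with m = ceil(sqrt(153)) = 13.
Baby table (58^j mod 307 for j=0..12):
  0:1  1:58  2:294  3:167  4:169  5:285  6:259  7:286
  8:10  9:273  10:177  11:135  12:155
Giant step factor: 58^(-13) ≡ 60 (mod 307).
Scan 255·60^i mod 307 for i = 0, 1, …:
  i=0: 255   i=1: 257   i=2: 70   i=3: 209
  i=4: 260   i=5: 250   i=6: 264   i=7: 183
  i=8: 235   i=9: 285
Match at i=9, j=5: x = 9·13 + 5 = 122.

122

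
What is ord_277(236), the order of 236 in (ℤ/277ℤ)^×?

The order of 236 must divide p − 1 = 276 = 2^2 · 3 · 23.
Divisors: 1, 2, 3, 4, 6, 12, 23, 46, 69, 92, 138, 276.
Check each in increasing order: 236^1 ≡ 236;  236^2 ≡ 19;  236^3 ≡ 52;  236^4 ≡ 84;  236^6 ≡ 211;  236^12 ≡ 201;  236^23 ≡ 1.
Smallest exponent giving 1 is 23.

23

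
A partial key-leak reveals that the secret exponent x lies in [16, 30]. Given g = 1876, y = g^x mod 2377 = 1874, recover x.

17

Compute 1876^16 mod 2377 = 1301, then multiply by 1876 repeatedly:
  1876^16=1301  1876^17=1874
Found 1874 at exponent 17.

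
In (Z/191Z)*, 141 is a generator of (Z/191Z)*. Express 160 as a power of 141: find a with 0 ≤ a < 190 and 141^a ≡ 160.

Baby-step giant-step with m = ceil(sqrt(190)) = 14.
Baby table (141^j mod 191 for j=0..13):
  0:1  1:141  2:17  3:105  4:98  5:66  6:138  7:167
  8:54  9:165  10:154  11:131  12:135  13:126
Giant step factor: 141^(-14) ≡ 64 (mod 191).
Scan 160·64^i mod 191 for i = 0, 1, …:
  i=0: 160   i=1: 117   i=2: 39   i=3: 13
  i=4: 68   i=5: 150   i=6: 50   i=7: 144
  i=8: 48   i=9: 16   i=10: 69   i=11: 23
  i=12: 135
Match at i=12, j=12: a = 12·14 + 12 = 180.

180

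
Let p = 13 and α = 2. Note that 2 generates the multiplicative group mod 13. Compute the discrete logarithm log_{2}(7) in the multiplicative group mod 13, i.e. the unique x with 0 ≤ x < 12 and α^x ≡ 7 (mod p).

11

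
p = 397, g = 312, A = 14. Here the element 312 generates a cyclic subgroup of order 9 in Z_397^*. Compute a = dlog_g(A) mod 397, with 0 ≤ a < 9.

Successive powers of 312 modulo 397:
  312^0=1  312^1=312  312^2=79  312^3=34  312^4=286  312^5=304
  312^6=362  312^7=196  312^8=14
So 312^8 ≡ 14 (mod 397), giving a = 8.

8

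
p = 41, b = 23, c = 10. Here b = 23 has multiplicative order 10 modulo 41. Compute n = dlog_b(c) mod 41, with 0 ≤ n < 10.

8

Successive powers of 23 modulo 41:
  23^0=1  23^1=23  23^2=37  23^3=31  23^4=16  23^5=40
  23^6=18  23^7=4  23^8=10
So 23^8 ≡ 10 (mod 41), giving n = 8.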